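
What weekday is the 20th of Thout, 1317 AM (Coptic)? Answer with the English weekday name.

Wednesday

This is JDN 2305718 (27 September 1600 Gregorian).
Since JDN mod 7 = 2 (0 = Monday), the day is Wednesday.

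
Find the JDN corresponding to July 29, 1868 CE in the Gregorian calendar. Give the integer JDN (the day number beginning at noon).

2403543

JDN 2400001 is 17 November 1858 CE (Gregorian), MJD 0; the target day is +3542 days from there, so JDN = 2403543.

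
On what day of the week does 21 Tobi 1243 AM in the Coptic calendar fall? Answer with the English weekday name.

Equivalently 26 January 1527 Gregorian, JDN 2278810.
2278810 ≡ 2 (mod 7); counting from Monday = 0 gives Wednesday.

Wednesday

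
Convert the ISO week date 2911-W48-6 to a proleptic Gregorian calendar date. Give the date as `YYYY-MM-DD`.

ISO week 1 of 2911 is the week containing the first Thursday of 2911.
Week 48, day 6 (Saturday) lands on 2911-11-28.

2911-11-28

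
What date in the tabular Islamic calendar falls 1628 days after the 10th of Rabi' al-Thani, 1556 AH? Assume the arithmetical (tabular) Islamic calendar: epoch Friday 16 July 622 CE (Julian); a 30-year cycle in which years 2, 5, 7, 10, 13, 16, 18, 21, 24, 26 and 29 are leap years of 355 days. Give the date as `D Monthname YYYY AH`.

Counting 1628 days forward from JDN 2499578 reaches JDN 2501206, which is 14 Dhu al-Qa'dah 1560 AH.

14 Dhu al-Qa'dah 1560 AH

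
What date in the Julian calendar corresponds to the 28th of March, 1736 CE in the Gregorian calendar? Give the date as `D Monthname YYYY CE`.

17 March 1736 CE

The Julian–Gregorian offset here is 11 days (Julian trailing).
28 March 1736 Gregorian − 11 days → 17 March 1736 Julian.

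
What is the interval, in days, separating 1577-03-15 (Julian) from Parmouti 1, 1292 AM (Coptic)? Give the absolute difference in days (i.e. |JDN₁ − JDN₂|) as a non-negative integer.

353

JDN of the first date = 2297131.
JDN of the second date = 2296778.
|2296778 − 2297131| = 353.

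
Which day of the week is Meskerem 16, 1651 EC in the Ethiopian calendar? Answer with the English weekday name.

This is JDN 2326898 (23 September 1658 Gregorian).
JDN 2326898 mod 7 = 0, and JDN 0 was a Monday, so this is a Monday.

Monday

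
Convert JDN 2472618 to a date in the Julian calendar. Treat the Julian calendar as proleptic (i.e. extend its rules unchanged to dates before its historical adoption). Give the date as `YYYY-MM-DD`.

2057-08-29

The Gregorian equivalent of JDN 2472618 is 11 September 2057.
In the Julian calendar that day is 2057-08-29.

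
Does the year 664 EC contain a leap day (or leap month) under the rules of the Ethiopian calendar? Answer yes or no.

664 mod 4 = 0; in the Ethiopian calendar a year is leap when year mod 4 = 3, so it is a common year.

no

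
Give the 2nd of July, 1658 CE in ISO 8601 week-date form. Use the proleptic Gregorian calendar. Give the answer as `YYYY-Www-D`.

The weekday is Tuesday (ISO weekday 2).
That Tuesday belongs to ISO week 27 of ISO year 1658.

1658-W27-2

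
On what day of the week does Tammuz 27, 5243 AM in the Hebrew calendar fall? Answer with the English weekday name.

This is JDN 2262906 (11 July 1483 Gregorian).
2262906 ≡ 2 (mod 7); counting from Monday = 0 gives Wednesday.

Wednesday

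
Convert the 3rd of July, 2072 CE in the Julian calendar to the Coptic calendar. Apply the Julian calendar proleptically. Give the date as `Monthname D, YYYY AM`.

Both dates share Julian Day Number 2478040; in the Coptic calendar that is 9 Epip 1788 AM.

Epip 9, 1788 AM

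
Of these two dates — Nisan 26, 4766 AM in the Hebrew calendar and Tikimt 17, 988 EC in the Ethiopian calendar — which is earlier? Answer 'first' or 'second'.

The two dates have Julian Day Numbers 2088586 and 2084769 respectively.
Since 2084769 < 2088586, the second date comes first.

second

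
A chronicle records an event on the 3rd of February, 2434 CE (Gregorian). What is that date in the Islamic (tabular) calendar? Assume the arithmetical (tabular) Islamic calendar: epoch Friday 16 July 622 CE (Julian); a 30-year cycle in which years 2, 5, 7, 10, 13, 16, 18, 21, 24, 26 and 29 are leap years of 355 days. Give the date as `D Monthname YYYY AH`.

22 Safar 1868 AH

Julian Day Number of the source date = 2610094.
Converting JDN 2610094 to the tabular Islamic calendar gives 22 Safar 1868 AH.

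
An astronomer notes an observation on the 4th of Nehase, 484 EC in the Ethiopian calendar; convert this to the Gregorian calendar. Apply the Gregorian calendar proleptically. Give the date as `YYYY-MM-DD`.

Both dates share Julian Day Number 1900970; in the Gregorian calendar that is 29 July 492 CE.

0492-07-29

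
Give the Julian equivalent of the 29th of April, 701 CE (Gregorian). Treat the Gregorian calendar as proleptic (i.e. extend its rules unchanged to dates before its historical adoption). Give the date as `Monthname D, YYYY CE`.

At this point the Julian calendar is 4 days behind the Gregorian.
29 April 701 Gregorian − 4 days → 25 April 701 Julian.

April 25, 701 CE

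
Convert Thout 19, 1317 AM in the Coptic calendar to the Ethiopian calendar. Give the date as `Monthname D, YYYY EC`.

Julian Day Number of the source date = 2305717.
Converting JDN 2305717 to the Ethiopian calendar gives 19 Meskerem 1593 EC.

Meskerem 19, 1593 EC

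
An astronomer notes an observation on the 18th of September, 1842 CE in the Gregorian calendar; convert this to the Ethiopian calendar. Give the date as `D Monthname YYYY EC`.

Julian Day Number of the source date = 2394097.
Converting JDN 2394097 to the Ethiopian calendar gives 9 Meskerem 1835 EC.

9 Meskerem 1835 EC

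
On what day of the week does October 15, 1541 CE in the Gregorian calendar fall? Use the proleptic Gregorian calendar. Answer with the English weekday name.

Wednesday

Since JDN mod 7 = 2 (0 = Monday), the day is Wednesday.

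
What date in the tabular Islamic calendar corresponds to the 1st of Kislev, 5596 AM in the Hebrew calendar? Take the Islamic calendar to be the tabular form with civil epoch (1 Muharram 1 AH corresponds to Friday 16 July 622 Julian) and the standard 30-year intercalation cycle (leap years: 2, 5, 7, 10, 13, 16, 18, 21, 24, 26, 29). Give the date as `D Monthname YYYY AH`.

The source date corresponds to 22 November 1835 in the Gregorian calendar (JDN 2391605).
That day falls on 1 Sha'ban 1251 AH in the tabular Islamic calendar.

1 Sha'ban 1251 AH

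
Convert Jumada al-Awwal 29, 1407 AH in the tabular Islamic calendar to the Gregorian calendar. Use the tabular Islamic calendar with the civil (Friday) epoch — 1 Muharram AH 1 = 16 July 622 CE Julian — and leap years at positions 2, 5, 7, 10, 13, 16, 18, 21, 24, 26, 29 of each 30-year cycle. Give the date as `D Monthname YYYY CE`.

30 January 1987 CE

Julian Day Number of the source date = 2446826.
Converting JDN 2446826 to the Gregorian calendar gives 30 January 1987 CE.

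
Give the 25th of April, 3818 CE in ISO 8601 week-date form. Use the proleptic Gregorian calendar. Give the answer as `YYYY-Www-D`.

3818-W17-6

The weekday is Saturday (ISO weekday 6).
That Saturday belongs to ISO week 17 of ISO year 3818.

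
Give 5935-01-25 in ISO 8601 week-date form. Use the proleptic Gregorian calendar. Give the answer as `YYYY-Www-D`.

The weekday is Friday (ISO weekday 5).
That Friday belongs to ISO week 4 of ISO year 5935.

5935-W04-5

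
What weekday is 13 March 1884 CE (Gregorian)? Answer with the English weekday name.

JDN 2409249 mod 7 = 3, and JDN 0 was a Monday, so this is a Thursday.

Thursday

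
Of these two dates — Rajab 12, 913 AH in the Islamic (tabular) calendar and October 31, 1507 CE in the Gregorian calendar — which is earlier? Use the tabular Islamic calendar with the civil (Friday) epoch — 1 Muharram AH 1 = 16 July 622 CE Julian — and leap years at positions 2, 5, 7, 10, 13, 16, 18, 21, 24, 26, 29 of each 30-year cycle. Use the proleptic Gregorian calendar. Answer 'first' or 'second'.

Converting both to JDN: 2271810 vs 2271783; the smaller is the second.

second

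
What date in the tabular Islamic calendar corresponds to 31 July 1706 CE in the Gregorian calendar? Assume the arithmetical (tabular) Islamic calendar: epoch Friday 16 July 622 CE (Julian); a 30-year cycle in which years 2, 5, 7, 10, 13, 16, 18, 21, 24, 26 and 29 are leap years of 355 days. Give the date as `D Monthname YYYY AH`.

19 Rabi' al-Thani 1118 AH

Julian Day Number of the source date = 2344375.
Converting JDN 2344375 to the tabular Islamic calendar gives 19 Rabi' al-Thani 1118 AH.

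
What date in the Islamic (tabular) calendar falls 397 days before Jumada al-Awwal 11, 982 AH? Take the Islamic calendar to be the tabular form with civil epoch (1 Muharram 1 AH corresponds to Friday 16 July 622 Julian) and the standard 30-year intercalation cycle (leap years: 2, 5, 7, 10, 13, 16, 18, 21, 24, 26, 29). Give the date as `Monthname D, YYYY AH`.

The starting date is JDN 2296202; 2296202 − 397 = 2295805.
JDN 2295805 corresponds to Rabi' al-Awwal 28, 981 AH.

Rabi' al-Awwal 28, 981 AH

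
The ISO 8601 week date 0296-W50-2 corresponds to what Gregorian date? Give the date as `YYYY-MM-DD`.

ISO week 1 of 296 is the week containing the first Thursday of 296.
Week 50, day 2 (Tuesday) lands on 0296-12-08.

0296-12-08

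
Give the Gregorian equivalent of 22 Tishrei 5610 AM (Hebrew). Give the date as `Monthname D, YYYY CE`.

Julian Day Number of the source date = 2396674.
Converting JDN 2396674 to the Gregorian calendar gives 8 October 1849 CE.

October 8, 1849 CE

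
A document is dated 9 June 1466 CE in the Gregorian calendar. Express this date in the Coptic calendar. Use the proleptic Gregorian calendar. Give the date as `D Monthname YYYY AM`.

Julian Day Number of the source date = 2256665.
Converting JDN 2256665 to the Coptic calendar gives 6 Paoni 1182 AM.

6 Paoni 1182 AM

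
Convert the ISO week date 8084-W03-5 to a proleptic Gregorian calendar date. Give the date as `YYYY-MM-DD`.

8084-01-21

ISO week 1 of 8084 is the week containing the first Thursday of 8084.
Week 3, day 5 (Friday) lands on 8084-01-21.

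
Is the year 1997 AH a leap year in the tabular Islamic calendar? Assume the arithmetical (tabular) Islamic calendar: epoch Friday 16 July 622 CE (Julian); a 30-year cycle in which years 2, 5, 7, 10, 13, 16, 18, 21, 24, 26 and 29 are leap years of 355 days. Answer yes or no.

Year 1997 AH is year 17 of its 30-year cycle; leap positions are 2, 5, 7, 10, 13, 16, 18, 21, 24, 26, 29, so it is a common year (354 days).

no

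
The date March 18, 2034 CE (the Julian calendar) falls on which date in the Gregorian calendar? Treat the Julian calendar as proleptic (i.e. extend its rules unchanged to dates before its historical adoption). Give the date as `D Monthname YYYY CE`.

At this point the Julian calendar is 13 days behind the Gregorian.
18 March 2034 Julian + 13 days → 31 March 2034 Gregorian.

31 March 2034 CE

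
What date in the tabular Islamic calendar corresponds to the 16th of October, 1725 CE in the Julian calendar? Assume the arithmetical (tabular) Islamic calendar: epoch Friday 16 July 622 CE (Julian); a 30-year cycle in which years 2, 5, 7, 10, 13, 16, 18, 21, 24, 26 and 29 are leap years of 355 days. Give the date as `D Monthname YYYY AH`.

19 Safar 1138 AH

Both dates share Julian Day Number 2351403; in the tabular Islamic calendar that is 19 Safar 1138 AH.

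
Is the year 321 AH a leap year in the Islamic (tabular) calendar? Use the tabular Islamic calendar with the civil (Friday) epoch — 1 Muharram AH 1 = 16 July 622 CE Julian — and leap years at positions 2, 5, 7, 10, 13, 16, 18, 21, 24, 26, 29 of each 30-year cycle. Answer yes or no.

Year 321 AH is year 21 of its 30-year cycle; leap positions are 2, 5, 7, 10, 13, 16, 18, 21, 24, 26, 29, so it is a leap year (355 days).

yes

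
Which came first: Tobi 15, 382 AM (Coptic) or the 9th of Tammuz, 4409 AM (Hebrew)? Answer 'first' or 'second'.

second

The two dates have Julian Day Numbers 1964324 and 1958280 respectively.
Since 1958280 < 1964324, the second date comes first.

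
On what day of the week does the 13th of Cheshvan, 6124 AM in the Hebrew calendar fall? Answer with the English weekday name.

This is JDN 2584421 (21 October 2363 Gregorian).
Since JDN mod 7 = 0 (0 = Monday), the day is Monday.

Monday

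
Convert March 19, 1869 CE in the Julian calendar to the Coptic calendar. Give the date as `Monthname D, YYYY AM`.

The source date corresponds to 31 March 1869 in the Gregorian calendar (JDN 2403788).
That day falls on 23 Paremhat 1585 AM in the Coptic calendar.

Paremhat 23, 1585 AM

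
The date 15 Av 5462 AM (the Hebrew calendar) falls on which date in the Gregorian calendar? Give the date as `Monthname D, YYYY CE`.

August 9, 1702 CE

Julian Day Number of the source date = 2342923.
Converting JDN 2342923 to the Gregorian calendar gives 9 August 1702 CE.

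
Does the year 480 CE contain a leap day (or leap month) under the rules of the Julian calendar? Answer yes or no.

480 mod 4 = 0, so it is a leap year in the Julian calendar.

yes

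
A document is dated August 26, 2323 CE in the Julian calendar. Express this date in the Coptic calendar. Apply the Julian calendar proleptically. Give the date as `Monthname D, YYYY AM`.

Pi Kogi Enavot 3, 2039 AM

The source date corresponds to 11 September 2323 in the Gregorian calendar (JDN 2569771).
That day falls on 3 Pi Kogi Enavot 2039 AM in the Coptic calendar.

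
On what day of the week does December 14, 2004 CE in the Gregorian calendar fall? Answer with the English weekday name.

Tuesday

Since JDN mod 7 = 1 (0 = Monday), the day is Tuesday.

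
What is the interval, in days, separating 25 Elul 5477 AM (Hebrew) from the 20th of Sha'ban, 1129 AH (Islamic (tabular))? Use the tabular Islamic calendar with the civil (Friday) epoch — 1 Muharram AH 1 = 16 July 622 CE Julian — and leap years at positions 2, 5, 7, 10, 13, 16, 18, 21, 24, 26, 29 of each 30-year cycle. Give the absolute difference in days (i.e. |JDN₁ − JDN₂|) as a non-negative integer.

33

First date → JDN 2348425; second date → JDN 2348392.
The interval is |2348425 − 2348392| = 33 days.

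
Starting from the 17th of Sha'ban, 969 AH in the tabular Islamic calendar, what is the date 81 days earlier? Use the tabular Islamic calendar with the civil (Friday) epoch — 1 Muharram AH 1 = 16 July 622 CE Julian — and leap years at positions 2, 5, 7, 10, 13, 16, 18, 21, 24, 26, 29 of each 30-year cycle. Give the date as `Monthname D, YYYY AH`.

Counting 81 days back from JDN 2291690 reaches JDN 2291609, which is Jumada al-Awwal 25, 969 AH.

Jumada al-Awwal 25, 969 AH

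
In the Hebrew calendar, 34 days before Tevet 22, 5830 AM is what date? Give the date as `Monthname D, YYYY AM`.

JDN of Tevet 22, 5830 AM = 2477117.
2477117 − 34 = 2477083.
JDN 2477083 in the Hebrew calendar is Kislev 18, 5830 AM.

Kislev 18, 5830 AM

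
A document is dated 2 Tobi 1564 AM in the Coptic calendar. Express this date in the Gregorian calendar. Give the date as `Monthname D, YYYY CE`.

Julian Day Number of the source date = 2396037.
Converting JDN 2396037 to the Gregorian calendar gives 10 January 1848 CE.

January 10, 1848 CE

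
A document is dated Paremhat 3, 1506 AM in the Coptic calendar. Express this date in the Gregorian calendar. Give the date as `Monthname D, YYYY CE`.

Julian Day Number of the source date = 2374913.
Converting JDN 2374913 to the Gregorian calendar gives 10 March 1790 CE.

March 10, 1790 CE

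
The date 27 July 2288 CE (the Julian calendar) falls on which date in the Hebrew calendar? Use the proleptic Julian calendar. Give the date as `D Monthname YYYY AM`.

13 Av 6048 AM

Both dates share Julian Day Number 2556958; in the Hebrew calendar that is 13 Av 6048 AM.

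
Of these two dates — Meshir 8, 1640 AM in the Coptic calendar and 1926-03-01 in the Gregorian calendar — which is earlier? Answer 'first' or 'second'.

Converting both to JDN: 2423832 vs 2424576; the smaller is the first.

first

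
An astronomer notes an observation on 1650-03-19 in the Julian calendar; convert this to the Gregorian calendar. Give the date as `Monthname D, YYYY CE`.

At this point the Julian calendar is 10 days behind the Gregorian.
19 March 1650 Julian + 10 days → 29 March 1650 Gregorian.

March 29, 1650 CE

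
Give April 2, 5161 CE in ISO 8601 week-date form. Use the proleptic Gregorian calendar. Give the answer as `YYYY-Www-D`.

The weekday is Sunday (ISO weekday 7).
That Sunday belongs to ISO week 13 of ISO year 5161.

5161-W13-7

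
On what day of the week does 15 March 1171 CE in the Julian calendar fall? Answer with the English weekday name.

Monday

This is JDN 2148839 (22 March 1171 Gregorian).
Since JDN mod 7 = 0 (0 = Monday), the day is Monday.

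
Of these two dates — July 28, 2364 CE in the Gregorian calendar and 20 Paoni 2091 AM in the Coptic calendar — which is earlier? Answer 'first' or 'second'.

first

Converting both to JDN: 2584702 vs 2588691; the smaller is the first.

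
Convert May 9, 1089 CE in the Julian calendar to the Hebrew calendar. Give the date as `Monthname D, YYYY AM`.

Iyar 26, 4849 AM

Julian Day Number of the source date = 2118944.
Converting JDN 2118944 to the Hebrew calendar gives 26 Iyar 4849 AM.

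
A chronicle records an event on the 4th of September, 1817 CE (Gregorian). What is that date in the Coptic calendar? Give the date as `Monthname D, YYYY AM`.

Mesori 30, 1533 AM

Both dates share Julian Day Number 2384952; in the Coptic calendar that is 30 Mesori 1533 AM.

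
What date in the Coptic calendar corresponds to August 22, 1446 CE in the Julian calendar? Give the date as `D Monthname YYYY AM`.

Both dates share Julian Day Number 2249443; in the Coptic calendar that is 29 Mesori 1162 AM.

29 Mesori 1162 AM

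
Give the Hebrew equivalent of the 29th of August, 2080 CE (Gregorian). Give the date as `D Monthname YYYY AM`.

Both dates share Julian Day Number 2481006; in the Hebrew calendar that is 14 Elul 5840 AM.

14 Elul 5840 AM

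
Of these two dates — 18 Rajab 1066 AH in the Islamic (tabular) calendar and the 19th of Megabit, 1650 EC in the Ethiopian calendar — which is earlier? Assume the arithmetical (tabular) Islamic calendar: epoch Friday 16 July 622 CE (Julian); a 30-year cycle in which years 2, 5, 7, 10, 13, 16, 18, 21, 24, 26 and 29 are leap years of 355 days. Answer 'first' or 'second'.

first

First date → JDN 2326034; second date → JDN 2326716.
JDN 2326034 < JDN 2326716, so the first date is earlier.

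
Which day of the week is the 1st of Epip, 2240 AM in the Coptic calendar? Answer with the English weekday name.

Wednesday

Equivalently 12 July 2524 Gregorian, JDN 2643125.
2643125 ≡ 2 (mod 7); counting from Monday = 0 gives Wednesday.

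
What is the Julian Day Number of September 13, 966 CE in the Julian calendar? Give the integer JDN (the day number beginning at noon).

2074145

In the proleptic Gregorian calendar the same day is 18 September 966.
JDN 2299161 is 15 October 1582 CE (Gregorian); the target day is −225016 days from there, so JDN = 2074145.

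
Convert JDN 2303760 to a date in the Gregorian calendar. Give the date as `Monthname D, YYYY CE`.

May 19, 1595 CE

Counting from JDN 2299161 = 15 Oct 1582 gives an offset of 4599 days.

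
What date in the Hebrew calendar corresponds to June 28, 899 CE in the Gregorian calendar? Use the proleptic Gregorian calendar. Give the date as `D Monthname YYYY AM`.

11 Tammuz 4659 AM

Julian Day Number of the source date = 2049592.
Converting JDN 2049592 to the Hebrew calendar gives 11 Tammuz 4659 AM.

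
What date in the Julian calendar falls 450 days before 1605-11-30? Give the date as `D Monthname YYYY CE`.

6 September 1604 CE

Counting 450 days back from JDN 2307618 reaches JDN 2307168, which is 6 September 1604 CE.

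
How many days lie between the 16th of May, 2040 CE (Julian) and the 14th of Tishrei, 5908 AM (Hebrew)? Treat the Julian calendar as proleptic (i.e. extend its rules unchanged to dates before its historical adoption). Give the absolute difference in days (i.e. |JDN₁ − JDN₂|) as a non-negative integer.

First date → JDN 2466304; second date → JDN 2505516.
The interval is |2466304 − 2505516| = 39212 days.

39212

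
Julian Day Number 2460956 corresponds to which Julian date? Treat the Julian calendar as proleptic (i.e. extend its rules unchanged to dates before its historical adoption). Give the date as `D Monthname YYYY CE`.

24 September 2025 CE

JDN 2460956 is 7 October 2025 in the Gregorian calendar.
In the Julian calendar that day is 24 September 2025 CE.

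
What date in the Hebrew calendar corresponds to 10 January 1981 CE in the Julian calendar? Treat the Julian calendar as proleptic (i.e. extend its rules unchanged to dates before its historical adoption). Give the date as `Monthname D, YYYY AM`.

Shevat 18, 5741 AM

Julian Day Number of the source date = 2444628.
Converting JDN 2444628 to the Hebrew calendar gives 18 Shevat 5741 AM.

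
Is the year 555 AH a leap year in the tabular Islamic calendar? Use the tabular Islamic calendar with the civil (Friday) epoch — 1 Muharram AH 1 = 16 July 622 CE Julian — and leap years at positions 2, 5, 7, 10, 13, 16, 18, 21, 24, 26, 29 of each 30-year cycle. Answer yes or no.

no

Year 555 AH is year 15 of its 30-year cycle; leap positions are 2, 5, 7, 10, 13, 16, 18, 21, 24, 26, 29, so it is a common year (354 days).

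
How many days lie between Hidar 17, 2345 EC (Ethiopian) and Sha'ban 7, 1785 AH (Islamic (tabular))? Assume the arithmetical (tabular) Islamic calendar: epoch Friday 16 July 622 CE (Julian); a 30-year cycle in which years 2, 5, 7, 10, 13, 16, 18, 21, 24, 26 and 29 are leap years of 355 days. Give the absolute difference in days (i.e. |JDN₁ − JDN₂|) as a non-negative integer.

400

First date → JDN 2580443; second date → JDN 2580843.
The interval is |2580443 − 2580843| = 400 days.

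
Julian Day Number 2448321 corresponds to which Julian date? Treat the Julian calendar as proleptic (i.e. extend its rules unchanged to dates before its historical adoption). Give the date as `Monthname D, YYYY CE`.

JDN 2448321 is 5 March 1991 in the Gregorian calendar.
In the Julian calendar that day is February 20, 1991 CE.

February 20, 1991 CE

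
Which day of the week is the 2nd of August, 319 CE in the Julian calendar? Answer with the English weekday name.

Sunday

In the proleptic Gregorian calendar this is 3 August 319 (JDN 1837786).
JDN 1837786 mod 7 = 6, and JDN 0 was a Monday, so this is a Sunday.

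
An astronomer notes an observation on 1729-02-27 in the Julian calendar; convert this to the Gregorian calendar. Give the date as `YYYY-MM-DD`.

For dates in this range the Gregorian date is 11 days ahead of the Julian.
27 February 1729 Julian + 11 days → 10 March 1729 Gregorian.

1729-03-10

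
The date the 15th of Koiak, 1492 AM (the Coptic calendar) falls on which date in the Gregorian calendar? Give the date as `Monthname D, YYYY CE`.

Julian Day Number of the source date = 2369722.
Converting JDN 2369722 to the Gregorian calendar gives 23 December 1775 CE.

December 23, 1775 CE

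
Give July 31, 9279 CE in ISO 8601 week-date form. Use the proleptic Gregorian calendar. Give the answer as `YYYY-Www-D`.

9279-W31-1

The weekday is Monday (ISO weekday 1).
That Monday belongs to ISO week 31 of ISO year 9279.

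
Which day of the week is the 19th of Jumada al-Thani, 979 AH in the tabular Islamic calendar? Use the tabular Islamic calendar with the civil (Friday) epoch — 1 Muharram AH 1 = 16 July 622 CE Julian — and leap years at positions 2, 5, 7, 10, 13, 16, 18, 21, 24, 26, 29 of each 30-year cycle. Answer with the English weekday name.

Equivalently 18 November 1571 Gregorian, JDN 2295177.
2295177 ≡ 3 (mod 7); counting from Monday = 0 gives Thursday.

Thursday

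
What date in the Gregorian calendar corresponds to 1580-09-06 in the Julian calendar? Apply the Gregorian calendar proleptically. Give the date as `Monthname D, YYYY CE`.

The Julian–Gregorian offset here is 10 days (Julian trailing).
6 September 1580 Julian + 10 days → 16 September 1580 Gregorian.

September 16, 1580 CE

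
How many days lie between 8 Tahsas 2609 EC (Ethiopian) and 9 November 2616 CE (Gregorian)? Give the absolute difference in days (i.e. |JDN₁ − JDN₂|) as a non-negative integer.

JDN of the first date = 2676890.
JDN of the second date = 2676847.
|2676847 − 2676890| = 43.

43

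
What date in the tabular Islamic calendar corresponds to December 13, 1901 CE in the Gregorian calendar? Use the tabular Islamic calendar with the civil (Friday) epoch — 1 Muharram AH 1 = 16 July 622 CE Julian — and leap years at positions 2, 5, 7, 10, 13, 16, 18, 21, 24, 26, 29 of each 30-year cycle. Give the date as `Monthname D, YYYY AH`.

Ramadan 2, 1319 AH

Both dates share Julian Day Number 2415732; in the tabular Islamic calendar that is 2 Ramadan 1319 AH.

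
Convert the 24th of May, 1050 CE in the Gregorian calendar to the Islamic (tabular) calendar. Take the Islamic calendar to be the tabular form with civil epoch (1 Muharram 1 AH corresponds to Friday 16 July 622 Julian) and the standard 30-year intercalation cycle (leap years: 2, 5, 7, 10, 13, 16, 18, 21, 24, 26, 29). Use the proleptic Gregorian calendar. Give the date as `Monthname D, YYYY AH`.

Both dates share Julian Day Number 2104708; in the tabular Islamic calendar that is 23 Dhu al-Hijjah 441 AH.

Dhu al-Hijjah 23, 441 AH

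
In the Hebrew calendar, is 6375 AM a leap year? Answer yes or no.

no

Hebrew year 6375 is year 10 of its 19-year Metonic cycle; leap years are at positions 3, 6, 8, 11, 14, 17, 19, so it is a common year (12 months).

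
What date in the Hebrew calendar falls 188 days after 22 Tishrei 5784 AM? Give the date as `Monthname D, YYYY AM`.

JDN of 22 Tishrei 5784 AM = 2460225.
2460225 + 188 = 2460413.
JDN 2460413 in the Hebrew calendar is Nisan 4, 5784 AM.

Nisan 4, 5784 AM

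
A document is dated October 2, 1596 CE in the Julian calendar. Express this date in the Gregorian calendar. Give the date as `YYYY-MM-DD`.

1596-10-12

For dates in this range the Gregorian date is 10 days ahead of the Julian.
2 October 1596 Julian + 10 days → 12 October 1596 Gregorian.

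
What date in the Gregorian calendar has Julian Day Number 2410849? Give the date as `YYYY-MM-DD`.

1888-07-30

JDN 2451545 is 1 Jan 2000; 2410849 is −40696 days from there.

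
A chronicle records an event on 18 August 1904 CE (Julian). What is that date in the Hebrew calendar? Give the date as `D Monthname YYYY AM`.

20 Elul 5664 AM

Both dates share Julian Day Number 2416724; in the Hebrew calendar that is 20 Elul 5664 AM.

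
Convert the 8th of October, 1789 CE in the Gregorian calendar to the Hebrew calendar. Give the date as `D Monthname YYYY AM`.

Both dates share Julian Day Number 2374760; in the Hebrew calendar that is 18 Tishrei 5550 AM.

18 Tishrei 5550 AM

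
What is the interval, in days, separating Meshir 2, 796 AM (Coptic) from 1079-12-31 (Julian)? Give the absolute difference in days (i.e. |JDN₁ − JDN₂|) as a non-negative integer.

28

JDN of the first date = 2115555.
JDN of the second date = 2115527.
|2115527 − 2115555| = 28.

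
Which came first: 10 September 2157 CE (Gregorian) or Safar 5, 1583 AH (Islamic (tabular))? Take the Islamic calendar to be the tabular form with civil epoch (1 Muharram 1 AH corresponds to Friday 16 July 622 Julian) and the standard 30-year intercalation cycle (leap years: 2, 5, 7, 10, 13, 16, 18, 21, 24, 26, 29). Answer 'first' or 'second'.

second

Converting both to JDN: 2509141 vs 2509082; the smaller is the second.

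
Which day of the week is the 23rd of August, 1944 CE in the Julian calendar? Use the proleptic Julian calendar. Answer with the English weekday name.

Tuesday

Equivalently 5 September 1944 Gregorian, JDN 2431339.
Since JDN mod 7 = 1 (0 = Monday), the day is Tuesday.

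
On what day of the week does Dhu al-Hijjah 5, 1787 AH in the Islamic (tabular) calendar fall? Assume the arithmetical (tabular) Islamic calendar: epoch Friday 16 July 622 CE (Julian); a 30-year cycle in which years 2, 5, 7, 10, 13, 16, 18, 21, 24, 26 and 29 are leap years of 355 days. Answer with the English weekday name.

This is JDN 2581668 (7 April 2356 Gregorian).
Since JDN mod 7 = 5 (0 = Monday), the day is Saturday.

Saturday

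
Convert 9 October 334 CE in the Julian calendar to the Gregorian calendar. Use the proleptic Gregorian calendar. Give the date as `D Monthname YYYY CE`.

The Julian–Gregorian offset here is 1 day (Julian trailing).
9 October 334 Julian + 1 day → 10 October 334 Gregorian.

10 October 334 CE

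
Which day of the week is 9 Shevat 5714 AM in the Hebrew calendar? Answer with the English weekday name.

This is JDN 2434756 (13 January 1954 Gregorian).
Since JDN mod 7 = 2 (0 = Monday), the day is Wednesday.

Wednesday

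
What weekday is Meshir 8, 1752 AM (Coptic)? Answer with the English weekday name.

Saturday

This is JDN 2464740 (16 February 2036 Gregorian).
2464740 ≡ 5 (mod 7); counting from Monday = 0 gives Saturday.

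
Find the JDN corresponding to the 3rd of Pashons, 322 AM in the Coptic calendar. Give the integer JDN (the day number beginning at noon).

In the proleptic Gregorian calendar the same day is 1 May 606.
JDN 2400001 is 17 November 1858 CE (Gregorian), MJD 0; the target day is −457484 days from there, so JDN = 1942517.

1942517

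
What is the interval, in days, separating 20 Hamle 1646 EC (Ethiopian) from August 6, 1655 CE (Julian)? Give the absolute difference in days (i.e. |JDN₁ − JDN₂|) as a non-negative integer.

388

JDN of the first date = 2325376.
JDN of the second date = 2325764.
|2325764 − 2325376| = 388.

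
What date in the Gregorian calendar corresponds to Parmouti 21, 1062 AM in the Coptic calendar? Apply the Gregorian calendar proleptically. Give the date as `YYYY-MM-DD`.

Both dates share Julian Day Number 2212790; in the Gregorian calendar that is 24 April 1346 CE.

1346-04-24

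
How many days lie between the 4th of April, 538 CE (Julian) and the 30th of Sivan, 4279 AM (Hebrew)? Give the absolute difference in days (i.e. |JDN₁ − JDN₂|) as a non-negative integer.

6870

First date → JDN 1917656; second date → JDN 1910786.
The interval is |1917656 − 1910786| = 6870 days.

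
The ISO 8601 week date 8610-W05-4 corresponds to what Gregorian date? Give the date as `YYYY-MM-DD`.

8610-02-01

ISO week 1 of 8610 is the week containing the first Thursday of 8610.
Week 5, day 4 (Thursday) lands on 8610-02-01.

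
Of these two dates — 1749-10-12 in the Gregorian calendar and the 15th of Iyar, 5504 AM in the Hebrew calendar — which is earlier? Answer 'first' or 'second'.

second

Converting both to JDN: 2360154 vs 2358160; the smaller is the second.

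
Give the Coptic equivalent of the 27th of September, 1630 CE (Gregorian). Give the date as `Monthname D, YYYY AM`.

Julian Day Number of the source date = 2316675.
Converting JDN 2316675 to the Coptic calendar gives 20 Thout 1347 AM.

Thout 20, 1347 AM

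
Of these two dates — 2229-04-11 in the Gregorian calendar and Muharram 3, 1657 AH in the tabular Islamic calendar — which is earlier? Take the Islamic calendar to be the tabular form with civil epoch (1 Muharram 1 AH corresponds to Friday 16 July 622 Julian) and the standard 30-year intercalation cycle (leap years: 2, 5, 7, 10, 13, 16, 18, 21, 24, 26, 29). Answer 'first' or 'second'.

second

The two dates have Julian Day Numbers 2535286 and 2535273 respectively.
Since 2535273 < 2535286, the second date comes first.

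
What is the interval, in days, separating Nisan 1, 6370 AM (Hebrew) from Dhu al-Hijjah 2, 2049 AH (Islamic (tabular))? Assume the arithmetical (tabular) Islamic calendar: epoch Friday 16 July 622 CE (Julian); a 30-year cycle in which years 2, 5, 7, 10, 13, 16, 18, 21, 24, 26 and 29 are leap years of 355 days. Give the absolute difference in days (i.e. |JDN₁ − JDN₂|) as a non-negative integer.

First date → JDN 2674418; second date → JDN 2674509.
The interval is |2674418 − 2674509| = 91 days.

91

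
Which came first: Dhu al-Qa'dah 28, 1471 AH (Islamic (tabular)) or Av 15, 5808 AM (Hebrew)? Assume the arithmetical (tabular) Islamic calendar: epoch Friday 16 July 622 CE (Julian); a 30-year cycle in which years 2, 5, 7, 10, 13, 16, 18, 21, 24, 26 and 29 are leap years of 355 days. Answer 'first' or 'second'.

second

Converting both to JDN: 2469681 vs 2469283; the smaller is the second.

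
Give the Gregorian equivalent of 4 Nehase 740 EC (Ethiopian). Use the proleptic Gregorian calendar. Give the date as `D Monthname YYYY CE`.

1 August 748 CE

Both dates share Julian Day Number 1994474; in the Gregorian calendar that is 1 August 748 CE.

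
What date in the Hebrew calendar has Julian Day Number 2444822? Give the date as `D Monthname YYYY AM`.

The Gregorian equivalent of JDN 2444822 is 5 August 1981.
In the Hebrew calendar that day is 5 Av 5741 AM.

5 Av 5741 AM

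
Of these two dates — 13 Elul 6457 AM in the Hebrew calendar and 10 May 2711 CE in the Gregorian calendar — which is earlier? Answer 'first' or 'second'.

The two dates have Julian Day Numbers 2706354 and 2711361 respectively.
Since 2706354 < 2711361, the first date comes first.

first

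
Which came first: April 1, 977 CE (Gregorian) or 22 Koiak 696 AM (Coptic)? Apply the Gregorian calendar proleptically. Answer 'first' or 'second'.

first

Converting both to JDN: 2077993 vs 2078990; the smaller is the first.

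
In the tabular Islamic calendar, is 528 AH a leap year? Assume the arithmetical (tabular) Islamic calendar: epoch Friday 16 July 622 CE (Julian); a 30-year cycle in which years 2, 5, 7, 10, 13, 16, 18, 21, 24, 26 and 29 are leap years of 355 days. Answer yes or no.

Year 528 AH is year 18 of its 30-year cycle; leap positions are 2, 5, 7, 10, 13, 16, 18, 21, 24, 26, 29, so it is a leap year (355 days).

yes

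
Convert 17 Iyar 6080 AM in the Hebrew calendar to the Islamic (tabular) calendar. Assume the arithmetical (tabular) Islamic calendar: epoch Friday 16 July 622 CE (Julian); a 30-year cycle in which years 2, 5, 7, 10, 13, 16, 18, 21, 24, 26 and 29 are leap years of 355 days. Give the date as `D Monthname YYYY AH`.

Both dates share Julian Day Number 2568568; in the tabular Islamic calendar that is 17 Dhu al-Hijjah 1750 AH.

17 Dhu al-Hijjah 1750 AH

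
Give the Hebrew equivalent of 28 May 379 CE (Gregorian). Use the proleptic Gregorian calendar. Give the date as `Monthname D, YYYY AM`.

Both dates share Julian Day Number 1859634; in the Hebrew calendar that is 25 Sivan 4139 AM.

Sivan 25, 4139 AM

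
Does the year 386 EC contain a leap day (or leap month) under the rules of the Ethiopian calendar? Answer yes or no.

386 mod 4 = 2; in the Ethiopian calendar a year is leap when year mod 4 = 3, so it is a common year.

no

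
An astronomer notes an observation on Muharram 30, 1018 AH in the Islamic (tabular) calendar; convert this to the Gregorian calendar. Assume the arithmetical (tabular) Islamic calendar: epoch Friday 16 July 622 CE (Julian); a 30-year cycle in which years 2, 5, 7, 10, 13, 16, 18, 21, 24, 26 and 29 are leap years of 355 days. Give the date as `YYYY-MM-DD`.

Both dates share Julian Day Number 2308860; in the Gregorian calendar that is 5 May 1609 CE.

1609-05-05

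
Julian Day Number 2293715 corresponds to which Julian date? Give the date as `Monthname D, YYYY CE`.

JDN 2293715 is 17 November 1567 in the proleptic Gregorian calendar.
In the Julian calendar that day is November 7, 1567 CE.

November 7, 1567 CE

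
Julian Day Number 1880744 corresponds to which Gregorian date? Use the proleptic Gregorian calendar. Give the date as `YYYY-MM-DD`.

0437-03-14

JDN 2451545 is 1 Jan 2000; 1880744 is −570801 days from there.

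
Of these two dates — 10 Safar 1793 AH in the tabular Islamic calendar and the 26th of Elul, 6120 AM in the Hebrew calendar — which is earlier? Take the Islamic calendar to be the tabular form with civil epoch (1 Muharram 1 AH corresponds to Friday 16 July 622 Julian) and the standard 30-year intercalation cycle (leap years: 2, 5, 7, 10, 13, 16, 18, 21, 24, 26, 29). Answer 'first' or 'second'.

The two dates have Julian Day Numbers 2583504 and 2583283 respectively.
Since 2583283 < 2583504, the second date comes first.

second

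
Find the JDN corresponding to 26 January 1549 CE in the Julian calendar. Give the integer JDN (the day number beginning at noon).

Equivalently 5 February 1549 (proleptic Gregorian).
JDN 2400001 is 17 November 1858 CE (Gregorian), MJD 0; the target day is −113145 days from there, so JDN = 2286856.

2286856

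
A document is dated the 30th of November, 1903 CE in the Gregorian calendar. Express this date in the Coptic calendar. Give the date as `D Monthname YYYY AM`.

20 Hathor 1620 AM

Julian Day Number of the source date = 2416449.
Converting JDN 2416449 to the Coptic calendar gives 20 Hathor 1620 AM.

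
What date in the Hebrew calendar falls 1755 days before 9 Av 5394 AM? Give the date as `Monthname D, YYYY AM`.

The starting date is JDN 2318081; 2318081 − 1755 = 2316326.
JDN 2316326 corresponds to Tishrei 26, 5390 AM.

Tishrei 26, 5390 AM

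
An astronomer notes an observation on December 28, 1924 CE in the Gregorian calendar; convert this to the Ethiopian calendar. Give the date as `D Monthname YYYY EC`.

Both dates share Julian Day Number 2424148; in the Ethiopian calendar that is 19 Tahsas 1917 EC.

19 Tahsas 1917 EC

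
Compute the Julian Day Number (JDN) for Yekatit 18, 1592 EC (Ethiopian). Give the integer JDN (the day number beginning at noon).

Equivalently 23 February 1600 (Gregorian).
JDN 2299161 is 15 October 1582 CE (Gregorian); the target day is +6340 days from there, so JDN = 2305501.

2305501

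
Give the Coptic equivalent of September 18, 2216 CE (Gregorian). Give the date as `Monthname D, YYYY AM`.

Both dates share Julian Day Number 2530698; in the Coptic calendar that is 6 Thout 1933 AM.

Thout 6, 1933 AM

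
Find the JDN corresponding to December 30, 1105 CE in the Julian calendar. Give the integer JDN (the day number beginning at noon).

In the proleptic Gregorian calendar the same day is 6 January 1106.
JDN 2451545 is 1 January 2000 CE (Gregorian); the target day is −326522 days from there, so JDN = 2125023.

2125023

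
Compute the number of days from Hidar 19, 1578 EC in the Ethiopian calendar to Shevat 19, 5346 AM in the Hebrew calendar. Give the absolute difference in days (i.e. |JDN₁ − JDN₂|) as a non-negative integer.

74

First date → JDN 2300298; second date → JDN 2300372.
The interval is |2300298 − 2300372| = 74 days.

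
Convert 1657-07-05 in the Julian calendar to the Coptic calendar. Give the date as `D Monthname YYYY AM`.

The source date corresponds to 15 July 1657 in the Gregorian calendar (JDN 2326463).
That day falls on 11 Epip 1373 AM in the Coptic calendar.

11 Epip 1373 AM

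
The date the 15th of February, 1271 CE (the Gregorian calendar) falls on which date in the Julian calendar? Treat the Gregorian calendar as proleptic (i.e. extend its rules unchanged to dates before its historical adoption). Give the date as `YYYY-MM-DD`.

For dates in this range the Gregorian date is 7 days ahead of the Julian.
15 February 1271 Gregorian − 7 days → 8 February 1271 Julian.

1271-02-08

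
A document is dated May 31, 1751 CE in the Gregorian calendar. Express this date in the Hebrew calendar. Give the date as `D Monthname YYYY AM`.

Julian Day Number of the source date = 2360750.
Converting JDN 2360750 to the Hebrew calendar gives 7 Sivan 5511 AM.

7 Sivan 5511 AM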